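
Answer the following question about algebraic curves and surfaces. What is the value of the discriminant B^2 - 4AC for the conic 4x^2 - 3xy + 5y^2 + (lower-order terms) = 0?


The discriminant of a conic Ax^2 + Bxy + Cy^2 + ... = 0 is B^2 - 4AC.
B^2 = (-3)^2 = 9
4AC = 4*4*5 = 80
Discriminant = 9 - 80 = -71

-71


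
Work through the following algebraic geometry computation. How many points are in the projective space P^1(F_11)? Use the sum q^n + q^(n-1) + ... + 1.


P^1(F_11) has (q^(n+1) - 1)/(q - 1) points.
= 11^1 + 11^0
= 11 + 1
= 12

12


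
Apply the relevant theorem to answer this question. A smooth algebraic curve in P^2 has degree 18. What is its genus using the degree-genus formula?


Using the genus formula for smooth plane curves:
g = (d-1)(d-2)/2
g = (18-1)(18-2)/2
g = 17*16/2
g = 272/2 = 136

136


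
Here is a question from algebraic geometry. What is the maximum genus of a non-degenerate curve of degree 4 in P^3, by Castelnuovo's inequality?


Castelnuovo's bound: write d - 1 = m(r-1) + epsilon with 0 <= epsilon < r-1.
d - 1 = 4 - 1 = 3
r - 1 = 3 - 1 = 2
3 = 1*2 + 1, so m = 1, epsilon = 1
pi(d, r) = m(m-1)(r-1)/2 + m*epsilon
= 1*0*2/2 + 1*1
= 0/2 + 1
= 0 + 1 = 1

1


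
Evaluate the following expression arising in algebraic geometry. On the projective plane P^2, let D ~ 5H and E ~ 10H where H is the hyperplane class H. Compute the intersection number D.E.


Using bilinearity of the intersection pairing on the projective plane P^2:
(aH).(bH) = ab * (H.H)
We have H^2 = 1 (Bezout).
D.E = (5H).(10H) = 5*10*1
= 50*1
= 50

50


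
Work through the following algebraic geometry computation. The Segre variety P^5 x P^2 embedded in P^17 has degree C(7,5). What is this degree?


The degree of the Segre variety P^5 x P^2 is C(m+n, m).
= C(7, 5)
= 21

21


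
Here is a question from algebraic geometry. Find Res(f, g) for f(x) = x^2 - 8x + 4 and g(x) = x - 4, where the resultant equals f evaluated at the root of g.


For Res(f, x - c), we evaluate f at x = c.
f(4) = 4^2 - 8*4 + 4
= 16 - 32 + 4
= -16 + 4 = -12
Res(f, g) = -12

-12


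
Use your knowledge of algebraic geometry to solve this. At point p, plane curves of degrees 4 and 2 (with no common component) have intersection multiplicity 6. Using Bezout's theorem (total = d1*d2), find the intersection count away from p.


By Bezout's theorem, the total intersection number is d1 * d2.
Total = 4 * 2 = 8
Intersection multiplicity at p = 6
Remaining intersections = 8 - 6 = 2

2


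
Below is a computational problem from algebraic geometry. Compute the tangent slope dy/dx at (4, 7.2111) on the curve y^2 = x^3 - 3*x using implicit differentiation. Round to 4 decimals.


Using implicit differentiation of y^2 = x^3 - 3*x:
2y * dy/dx = 3x^2 - 3
dy/dx = (3x^2 - 3)/(2y)
Numerator: 3*4^2 - 3 = 45
Denominator: 2*7.2111 = 14.4222
dy/dx = 45/14.4222 = 3.1202

3.1202


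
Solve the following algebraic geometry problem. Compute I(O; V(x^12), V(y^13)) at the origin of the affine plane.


The intersection multiplicity of V(x^a) and V(y^b) at the origin is:
I(O; V(x^12), V(y^13)) = dim_k(k[x,y]/(x^12, y^13))
A basis for k[x,y]/(x^12, y^13) is the set of monomials x^i * y^j
where 0 <= i < 12 and 0 <= j < 13.
The number of such monomials is 12 * 13 = 156

156


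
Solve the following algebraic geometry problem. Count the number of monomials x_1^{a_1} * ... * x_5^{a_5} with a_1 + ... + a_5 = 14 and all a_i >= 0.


The number of degree-14 monomials in 5 variables is C(d+n-1, n-1).
= C(14+5-1, 5-1) = C(18, 4)
= 3060

3060


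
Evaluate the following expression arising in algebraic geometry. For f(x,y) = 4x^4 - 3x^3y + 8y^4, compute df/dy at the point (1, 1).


df/dy = (-3)*x^3 + 4*8*y^3
At (1,1): (-3)*1^3 + 4*8*1^3
= -3 + 32
= 29

29


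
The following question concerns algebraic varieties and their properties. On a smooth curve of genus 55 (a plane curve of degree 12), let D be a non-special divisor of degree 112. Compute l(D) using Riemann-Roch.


First, compute the genus of a smooth plane curve of degree 12:
g = (d-1)(d-2)/2 = (12-1)(12-2)/2 = 55
For a non-special divisor D (i.e., h^1(D) = 0), Riemann-Roch gives:
l(D) = deg(D) - g + 1
Since deg(D) = 112 >= 2g - 1 = 109, D is non-special.
l(D) = 112 - 55 + 1 = 58

58


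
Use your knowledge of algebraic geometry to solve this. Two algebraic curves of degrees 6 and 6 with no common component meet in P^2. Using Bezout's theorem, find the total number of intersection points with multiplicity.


Bezout's theorem states the intersection count equals the product of degrees.
Intersection count = 6 * 6 = 36

36


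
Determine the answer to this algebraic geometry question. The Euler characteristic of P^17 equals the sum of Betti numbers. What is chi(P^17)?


The complex projective space P^17 has one cell in each even real dimension 0, 2, ..., 34.
The cohomology groups are H^{2k}(P^17) = Z for k = 0,...,17, and 0 otherwise.
Euler characteristic = sum of Betti numbers = 1 per even-dimensional cohomology group.
chi(P^17) = 17 + 1 = 18

18


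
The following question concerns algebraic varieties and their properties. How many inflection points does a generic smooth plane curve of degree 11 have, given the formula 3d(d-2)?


For a general smooth plane curve C of degree d, the inflection points are
the intersection of C with its Hessian curve, which has degree 3(d-2).
By Bezout, the total intersection number is d * 3(d-2) = 11 * 27 = 297.
For a general curve every flex is ordinary, so each contributes
multiplicity 1 to C·Hess(C), and the number of distinct inflection
points is 3d(d-2).
Inflection points = 3*11*(11-2) = 3*11*9 = 297

297


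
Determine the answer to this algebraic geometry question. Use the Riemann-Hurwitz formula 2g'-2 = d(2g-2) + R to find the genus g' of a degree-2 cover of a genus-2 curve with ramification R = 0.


Riemann-Hurwitz formula: 2g' - 2 = d(2g - 2) + R
Given: d = 2, g = 2, R = 0
2g' - 2 = 2*(2*2 - 2) + 0
2g' - 2 = 2*2 + 0
2g' - 2 = 4 + 0 = 4
2g' = 6
g' = 3

3


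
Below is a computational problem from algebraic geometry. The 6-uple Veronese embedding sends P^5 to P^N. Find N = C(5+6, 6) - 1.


The Veronese embedding v_d: P^n -> P^N maps each point to all
degree-d monomials in n+1 homogeneous coordinates.
N = C(n+d, d) - 1
N = C(5+6, 6) - 1
N = C(11, 6) - 1
C(11, 6) = 462
N = 462 - 1 = 461

461


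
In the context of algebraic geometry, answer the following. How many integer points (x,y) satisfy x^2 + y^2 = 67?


Systematically check integer values of x where x^2 <= 67.
For each valid x, check if 67 - x^2 is a perfect square.
Total integer solutions found: 0

0


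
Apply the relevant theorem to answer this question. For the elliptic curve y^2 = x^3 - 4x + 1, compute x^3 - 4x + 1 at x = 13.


Compute x^3 - 4x + 1 at x = 13:
x^3 = 13^3 = 2197
(-4)*x = (-4)*13 = -52
Sum: 2197 - 52 + 1 = 2146

2146


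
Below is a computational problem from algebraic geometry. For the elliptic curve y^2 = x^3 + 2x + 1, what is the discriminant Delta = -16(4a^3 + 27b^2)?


Compute each component:
4a^3 = 4*2^3 = 4*8 = 32
27b^2 = 27*1^2 = 27*1 = 27
4a^3 + 27b^2 = 32 + 27 = 59
Delta = -16*59 = -944

-944


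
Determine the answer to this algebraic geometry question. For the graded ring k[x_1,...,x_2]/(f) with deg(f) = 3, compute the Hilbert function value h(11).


For R = k[x_1,...,x_n]/(f) with f homogeneous of degree e:
The Hilbert series is (1 - t^e)/(1 - t)^n.
So h(d) = C(d+n-1, n-1) - C(d-e+n-1, n-1) for d >= e.
With n=2, e=3, d=11:
C(11+2-1, 2-1) = C(12, 1) = 12
C(11-3+2-1, 2-1) = C(9, 1) = 9
h(11) = 12 - 9 = 3

3


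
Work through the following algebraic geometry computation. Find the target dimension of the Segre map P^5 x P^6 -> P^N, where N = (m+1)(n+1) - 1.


The Segre embedding maps P^m x P^n into P^N via
all products of coordinates from each factor.
N = (m+1)(n+1) - 1
N = (5+1)(6+1) - 1
N = 6*7 - 1
N = 42 - 1 = 41

41


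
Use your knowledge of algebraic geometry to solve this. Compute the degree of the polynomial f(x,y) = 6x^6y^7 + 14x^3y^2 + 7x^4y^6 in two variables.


Examine each term for its total degree (sum of exponents).
  Term '6x^6y^7' has total degree 6+7 = 13.
  Term '14x^3y^2' has total degree 3+2 = 5.
  Term '7x^4y^6' has total degree 4+6 = 10.
The maximum total degree among all terms is 13.

13


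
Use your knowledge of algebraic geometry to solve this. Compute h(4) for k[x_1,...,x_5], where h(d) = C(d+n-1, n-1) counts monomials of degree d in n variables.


The Hilbert function for the polynomial ring in 5 variables is:
h(d) = C(d+n-1, n-1)
h(4) = C(4+5-1, 5-1) = C(8, 4)
= 8! / (4! * 4!)
= 70

70


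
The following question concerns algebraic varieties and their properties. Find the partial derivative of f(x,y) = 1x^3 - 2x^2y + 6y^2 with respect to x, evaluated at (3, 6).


df/dx = 3*1*x^2 + 2*(-2)*x^1*y
At (3,6): 3*1*3^2 + 2*(-2)*3^1*6
= 27 - 72
= -45

-45


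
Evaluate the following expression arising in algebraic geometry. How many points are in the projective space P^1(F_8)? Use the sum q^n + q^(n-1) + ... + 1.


P^1(F_8) has (q^(n+1) - 1)/(q - 1) points.
= 8^1 + 8^0
= 8 + 1
= 9

9


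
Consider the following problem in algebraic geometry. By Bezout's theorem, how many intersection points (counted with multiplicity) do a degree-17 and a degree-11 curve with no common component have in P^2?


Bezout's theorem states the intersection count equals the product of degrees.
Intersection count = 17 * 11 = 187

187


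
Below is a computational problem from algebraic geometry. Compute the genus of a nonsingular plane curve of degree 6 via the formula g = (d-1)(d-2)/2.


Using the genus formula for smooth plane curves:
g = (d-1)(d-2)/2
g = (6-1)(6-2)/2
g = 5*4/2
g = 20/2 = 10

10


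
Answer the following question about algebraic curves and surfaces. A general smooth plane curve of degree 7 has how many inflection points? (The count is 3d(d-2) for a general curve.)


For a general smooth plane curve C of degree d, the inflection points are
the intersection of C with its Hessian curve, which has degree 3(d-2).
By Bezout, the total intersection number is d * 3(d-2) = 7 * 15 = 105.
For a general curve every flex is ordinary, so each contributes
multiplicity 1 to C·Hess(C), and the number of distinct inflection
points is 3d(d-2).
Inflection points = 3*7*(7-2) = 3*7*5 = 105

105


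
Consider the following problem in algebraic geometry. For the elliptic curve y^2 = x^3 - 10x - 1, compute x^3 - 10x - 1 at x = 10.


Compute x^3 - 10x - 1 at x = 10:
x^3 = 10^3 = 1000
(-10)*x = (-10)*10 = -100
Sum: 1000 - 100 - 1 = 899

899


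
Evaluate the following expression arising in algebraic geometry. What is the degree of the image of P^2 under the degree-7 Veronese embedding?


The Veronese variety v_7(P^2) has degree d^r.
d^r = 7^2 = 49

49


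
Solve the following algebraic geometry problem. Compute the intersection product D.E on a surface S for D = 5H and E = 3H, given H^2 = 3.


Using bilinearity of the intersection pairing on a surface S:
(aH).(bH) = ab * (H.H)
We have H^2 = 3.
D.E = (5H).(3H) = 5*3*3
= 15*3
= 45

45


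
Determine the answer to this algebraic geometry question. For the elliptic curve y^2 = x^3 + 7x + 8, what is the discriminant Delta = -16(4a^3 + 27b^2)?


Compute each component:
4a^3 = 4*7^3 = 4*343 = 1372
27b^2 = 27*8^2 = 27*64 = 1728
4a^3 + 27b^2 = 1372 + 1728 = 3100
Delta = -16*3100 = -49600

-49600


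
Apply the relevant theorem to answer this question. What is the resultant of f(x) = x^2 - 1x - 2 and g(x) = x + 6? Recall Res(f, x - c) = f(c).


For Res(f, x - c), we evaluate f at x = c.
f(-6) = (-6)^2 - 1*(-6) - 2
= 36 + 6 - 2
= 42 - 2 = 40
Res(f, g) = 40

40


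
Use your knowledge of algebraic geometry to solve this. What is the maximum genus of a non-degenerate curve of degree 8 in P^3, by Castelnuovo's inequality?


Castelnuovo's bound: write d - 1 = m(r-1) + epsilon with 0 <= epsilon < r-1.
d - 1 = 8 - 1 = 7
r - 1 = 3 - 1 = 2
7 = 3*2 + 1, so m = 3, epsilon = 1
pi(d, r) = m(m-1)(r-1)/2 + m*epsilon
= 3*2*2/2 + 3*1
= 12/2 + 3
= 6 + 3 = 9

9


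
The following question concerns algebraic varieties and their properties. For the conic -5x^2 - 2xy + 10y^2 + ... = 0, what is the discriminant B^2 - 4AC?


The discriminant of a conic Ax^2 + Bxy + Cy^2 + ... = 0 is B^2 - 4AC.
B^2 = (-2)^2 = 4
4AC = 4*(-5)*10 = -200
Discriminant = 4 + 200 = 204

204


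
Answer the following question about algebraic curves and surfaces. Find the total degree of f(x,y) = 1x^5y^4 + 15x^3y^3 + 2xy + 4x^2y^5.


Examine each term for its total degree (sum of exponents).
  Term '1x^5y^4' has total degree 5+4 = 9.
  Term '15x^3y^3' has total degree 3+3 = 6.
  Term '2xy' has total degree 1+1 = 2.
  Term '4x^2y^5' has total degree 2+5 = 7.
The maximum total degree among all terms is 9.

9


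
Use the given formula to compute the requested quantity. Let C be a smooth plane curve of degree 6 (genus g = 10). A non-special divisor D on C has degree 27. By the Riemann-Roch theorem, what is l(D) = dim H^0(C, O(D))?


First, compute the genus of a smooth plane curve of degree 6:
g = (d-1)(d-2)/2 = (6-1)(6-2)/2 = 10
For a non-special divisor D (i.e., h^1(D) = 0), Riemann-Roch gives:
l(D) = deg(D) - g + 1
Since deg(D) = 27 >= 2g - 1 = 19, D is non-special.
l(D) = 27 - 10 + 1 = 18

18


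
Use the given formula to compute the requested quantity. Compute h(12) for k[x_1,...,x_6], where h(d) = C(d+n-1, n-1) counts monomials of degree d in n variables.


The Hilbert function for the polynomial ring in 6 variables is:
h(d) = C(d+n-1, n-1)
h(12) = C(12+6-1, 6-1) = C(17, 5)
= 17! / (5! * 12!)
= 6188

6188


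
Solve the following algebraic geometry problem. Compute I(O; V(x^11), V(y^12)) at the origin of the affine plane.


The intersection multiplicity of V(x^a) and V(y^b) at the origin is:
I(O; V(x^11), V(y^12)) = dim_k(k[x,y]/(x^11, y^12))
A basis for k[x,y]/(x^11, y^12) is the set of monomials x^i * y^j
where 0 <= i < 11 and 0 <= j < 12.
The number of such monomials is 11 * 12 = 132

132


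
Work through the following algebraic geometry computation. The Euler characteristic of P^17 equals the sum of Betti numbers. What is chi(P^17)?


The complex projective space P^17 has one cell in each even real dimension 0, 2, ..., 34.
The cohomology groups are H^{2k}(P^17) = Z for k = 0,...,17, and 0 otherwise.
Euler characteristic = sum of Betti numbers = 1 per even-dimensional cohomology group.
chi(P^17) = 17 + 1 = 18

18


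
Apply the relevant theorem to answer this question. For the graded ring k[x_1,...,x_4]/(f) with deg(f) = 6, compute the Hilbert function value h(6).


For R = k[x_1,...,x_n]/(f) with f homogeneous of degree e:
The Hilbert series is (1 - t^e)/(1 - t)^n.
So h(d) = C(d+n-1, n-1) - C(d-e+n-1, n-1) for d >= e.
With n=4, e=6, d=6:
C(6+4-1, 4-1) = C(9, 3) = 84
C(6-6+4-1, 4-1) = C(3, 3) = 1
h(6) = 84 - 1 = 83

83


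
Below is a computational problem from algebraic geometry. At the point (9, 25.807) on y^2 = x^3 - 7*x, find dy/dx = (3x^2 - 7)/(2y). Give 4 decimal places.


Using implicit differentiation of y^2 = x^3 - 7*x:
2y * dy/dx = 3x^2 - 7
dy/dx = (3x^2 - 7)/(2y)
Numerator: 3*9^2 - 7 = 236
Denominator: 2*25.807 = 51.614
dy/dx = 236/51.614 = 4.5724

4.5724


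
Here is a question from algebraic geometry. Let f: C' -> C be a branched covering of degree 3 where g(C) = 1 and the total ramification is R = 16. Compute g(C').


Riemann-Hurwitz formula: 2g' - 2 = d(2g - 2) + R
Given: d = 3, g = 1, R = 16
2g' - 2 = 3*(2*1 - 2) + 16
2g' - 2 = 3*0 + 16
2g' - 2 = 0 + 16 = 16
2g' = 18
g' = 9

9


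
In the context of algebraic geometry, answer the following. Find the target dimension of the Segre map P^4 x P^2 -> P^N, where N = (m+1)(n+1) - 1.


The Segre embedding maps P^m x P^n into P^N via
all products of coordinates from each factor.
N = (m+1)(n+1) - 1
N = (4+1)(2+1) - 1
N = 5*3 - 1
N = 15 - 1 = 14

14


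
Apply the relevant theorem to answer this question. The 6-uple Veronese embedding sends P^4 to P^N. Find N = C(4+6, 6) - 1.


The Veronese embedding v_d: P^n -> P^N maps each point to all
degree-d monomials in n+1 homogeneous coordinates.
N = C(n+d, d) - 1
N = C(4+6, 6) - 1
N = C(10, 6) - 1
C(10, 6) = 210
N = 210 - 1 = 209

209


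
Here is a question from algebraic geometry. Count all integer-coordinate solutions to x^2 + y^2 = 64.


Systematically check integer values of x where x^2 <= 64.
For each valid x, check if 64 - x^2 is a perfect square.
x=0: 64 - 0 = 64, sqrt = 8 (valid)
x=8: 64 - 64 = 0, sqrt = 0 (valid)
Total integer solutions found: 4

4


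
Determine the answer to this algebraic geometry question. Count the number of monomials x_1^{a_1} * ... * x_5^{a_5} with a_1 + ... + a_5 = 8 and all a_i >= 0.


The number of degree-8 monomials in 5 variables is C(d+n-1, n-1).
= C(8+5-1, 5-1) = C(12, 4)
= 495

495


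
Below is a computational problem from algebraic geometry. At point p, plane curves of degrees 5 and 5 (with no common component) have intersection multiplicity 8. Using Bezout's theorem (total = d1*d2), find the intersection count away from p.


By Bezout's theorem, the total intersection number is d1 * d2.
Total = 5 * 5 = 25
Intersection multiplicity at p = 8
Remaining intersections = 25 - 8 = 17

17


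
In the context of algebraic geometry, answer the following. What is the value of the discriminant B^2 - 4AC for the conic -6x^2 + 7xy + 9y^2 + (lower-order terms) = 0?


The discriminant of a conic Ax^2 + Bxy + Cy^2 + ... = 0 is B^2 - 4AC.
B^2 = 7^2 = 49
4AC = 4*(-6)*9 = -216
Discriminant = 49 + 216 = 265

265


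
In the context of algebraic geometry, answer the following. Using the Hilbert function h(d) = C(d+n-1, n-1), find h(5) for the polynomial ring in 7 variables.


The Hilbert function for the polynomial ring in 7 variables is:
h(d) = C(d+n-1, n-1)
h(5) = C(5+7-1, 7-1) = C(11, 6)
= 11! / (6! * 5!)
= 462

462


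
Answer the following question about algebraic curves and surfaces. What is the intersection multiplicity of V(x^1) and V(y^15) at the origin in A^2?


The intersection multiplicity of V(x^a) and V(y^b) at the origin is:
I(O; V(x^1), V(y^15)) = dim_k(k[x,y]/(x^1, y^15))
A basis for k[x,y]/(x^1, y^15) is the set of monomials x^i * y^j
where 0 <= i < 1 and 0 <= j < 15.
The number of such monomials is 1 * 15 = 15

15


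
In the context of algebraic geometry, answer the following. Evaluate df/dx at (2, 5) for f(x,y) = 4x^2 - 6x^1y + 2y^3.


df/dx = 2*4*x^1 + 1*(-6)*x^0*y
At (2,5): 2*4*2^1 + 1*(-6)*2^0*5
= 16 - 30
= -14

-14


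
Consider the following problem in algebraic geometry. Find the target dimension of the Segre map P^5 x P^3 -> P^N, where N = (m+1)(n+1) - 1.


The Segre embedding maps P^m x P^n into P^N via
all products of coordinates from each factor.
N = (m+1)(n+1) - 1
N = (5+1)(3+1) - 1
N = 6*4 - 1
N = 24 - 1 = 23

23


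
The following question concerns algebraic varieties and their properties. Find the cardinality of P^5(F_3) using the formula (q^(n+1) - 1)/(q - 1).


P^5(F_3) has (q^(n+1) - 1)/(q - 1) points.
= 3^5 + 3^4 + 3^3 + 3^2 + 3^1 + 3^0
= 243 + 81 + 27 + 9 + 3 + 1
= 364

364


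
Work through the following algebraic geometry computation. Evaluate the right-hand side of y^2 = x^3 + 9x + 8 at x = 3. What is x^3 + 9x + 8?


Compute x^3 + 9x + 8 at x = 3:
x^3 = 3^3 = 27
9*x = 9*3 = 27
Sum: 27 + 27 + 8 = 62

62


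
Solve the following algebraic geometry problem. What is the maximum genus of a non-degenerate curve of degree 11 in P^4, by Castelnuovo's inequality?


Castelnuovo's bound: write d - 1 = m(r-1) + epsilon with 0 <= epsilon < r-1.
d - 1 = 11 - 1 = 10
r - 1 = 4 - 1 = 3
10 = 3*3 + 1, so m = 3, epsilon = 1
pi(d, r) = m(m-1)(r-1)/2 + m*epsilon
= 3*2*3/2 + 3*1
= 18/2 + 3
= 9 + 3 = 12

12


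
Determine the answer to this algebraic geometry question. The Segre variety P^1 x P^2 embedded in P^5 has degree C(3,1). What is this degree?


The degree of the Segre variety P^1 x P^2 is C(m+n, m).
= C(3, 1)
= 3

3


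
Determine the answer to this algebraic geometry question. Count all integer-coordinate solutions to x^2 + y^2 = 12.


Systematically check integer values of x where x^2 <= 12.
For each valid x, check if 12 - x^2 is a perfect square.
Total integer solutions found: 0

0


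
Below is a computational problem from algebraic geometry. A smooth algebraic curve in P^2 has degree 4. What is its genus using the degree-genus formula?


Using the genus formula for smooth plane curves:
g = (d-1)(d-2)/2
g = (4-1)(4-2)/2
g = 3*2/2
g = 6/2 = 3

3


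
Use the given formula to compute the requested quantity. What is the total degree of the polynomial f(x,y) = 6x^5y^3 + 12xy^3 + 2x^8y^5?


Examine each term for its total degree (sum of exponents).
  Term '6x^5y^3' has total degree 5+3 = 8.
  Term '12xy^3' has total degree 1+3 = 4.
  Term '2x^8y^5' has total degree 8+5 = 13.
The maximum total degree among all terms is 13.

13


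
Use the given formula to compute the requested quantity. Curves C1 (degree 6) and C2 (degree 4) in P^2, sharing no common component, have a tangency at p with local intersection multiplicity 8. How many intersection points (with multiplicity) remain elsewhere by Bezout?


By Bezout's theorem, the total intersection number is d1 * d2.
Total = 6 * 4 = 24
Intersection multiplicity at p = 8
Remaining intersections = 24 - 8 = 16

16


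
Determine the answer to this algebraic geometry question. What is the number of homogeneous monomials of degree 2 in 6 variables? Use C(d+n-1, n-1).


The number of degree-2 monomials in 6 variables is C(d+n-1, n-1).
= C(2+6-1, 6-1) = C(7, 5)
= 21

21


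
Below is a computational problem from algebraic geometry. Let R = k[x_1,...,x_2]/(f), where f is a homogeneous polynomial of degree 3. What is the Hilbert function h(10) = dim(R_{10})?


For R = k[x_1,...,x_n]/(f) with f homogeneous of degree e:
The Hilbert series is (1 - t^e)/(1 - t)^n.
So h(d) = C(d+n-1, n-1) - C(d-e+n-1, n-1) for d >= e.
With n=2, e=3, d=10:
C(10+2-1, 2-1) = C(11, 1) = 11
C(10-3+2-1, 2-1) = C(8, 1) = 8
h(10) = 11 - 8 = 3

3


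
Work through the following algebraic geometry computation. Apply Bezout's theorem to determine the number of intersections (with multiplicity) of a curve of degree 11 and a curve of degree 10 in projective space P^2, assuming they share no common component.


Bezout's theorem states the intersection count equals the product of degrees.
Intersection count = 11 * 10 = 110

110


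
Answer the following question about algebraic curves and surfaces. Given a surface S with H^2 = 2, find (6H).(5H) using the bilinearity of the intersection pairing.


Using bilinearity of the intersection pairing on a surface S:
(aH).(bH) = ab * (H.H)
We have H^2 = 2.
D.E = (6H).(5H) = 6*5*2
= 30*2
= 60

60


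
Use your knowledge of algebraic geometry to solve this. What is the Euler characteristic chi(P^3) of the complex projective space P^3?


The complex projective space P^3 has one cell in each even real dimension 0, 2, ..., 6.
The cohomology groups are H^{2k}(P^3) = Z for k = 0,...,3, and 0 otherwise.
Euler characteristic = sum of Betti numbers = 1 per even-dimensional cohomology group.
chi(P^3) = 3 + 1 = 4

4


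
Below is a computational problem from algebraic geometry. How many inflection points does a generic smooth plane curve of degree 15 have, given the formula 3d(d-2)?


For a general smooth plane curve C of degree d, the inflection points are
the intersection of C with its Hessian curve, which has degree 3(d-2).
By Bezout, the total intersection number is d * 3(d-2) = 15 * 39 = 585.
For a general curve every flex is ordinary, so each contributes
multiplicity 1 to C·Hess(C), and the number of distinct inflection
points is 3d(d-2).
Inflection points = 3*15*(15-2) = 3*15*13 = 585

585


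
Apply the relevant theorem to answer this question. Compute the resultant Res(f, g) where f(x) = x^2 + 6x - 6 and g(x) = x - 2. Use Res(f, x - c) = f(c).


For Res(f, x - c), we evaluate f at x = c.
f(2) = 2^2 + 6*2 - 6
= 4 + 12 - 6
= 16 - 6 = 10
Res(f, g) = 10

10


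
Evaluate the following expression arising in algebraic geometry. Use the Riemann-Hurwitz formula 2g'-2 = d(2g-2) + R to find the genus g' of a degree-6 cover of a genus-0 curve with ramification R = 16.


Riemann-Hurwitz formula: 2g' - 2 = d(2g - 2) + R
Given: d = 6, g = 0, R = 16
2g' - 2 = 6*(2*0 - 2) + 16
2g' - 2 = 6*(-2) + 16
2g' - 2 = -12 + 16 = 4
2g' = 6
g' = 3

3


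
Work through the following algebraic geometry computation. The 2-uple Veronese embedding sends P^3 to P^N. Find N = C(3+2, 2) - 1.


The Veronese embedding v_d: P^n -> P^N maps each point to all
degree-d monomials in n+1 homogeneous coordinates.
N = C(n+d, d) - 1
N = C(3+2, 2) - 1
N = C(5, 2) - 1
C(5, 2) = 10
N = 10 - 1 = 9

9


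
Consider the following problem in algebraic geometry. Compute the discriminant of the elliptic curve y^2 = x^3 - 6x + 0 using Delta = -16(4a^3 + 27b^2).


Compute each component:
4a^3 = 4*(-6)^3 = 4*(-216) = -864
27b^2 = 27*0^2 = 27*0 = 0
4a^3 + 27b^2 = -864 + 0 = -864
Delta = -16*(-864) = 13824

13824


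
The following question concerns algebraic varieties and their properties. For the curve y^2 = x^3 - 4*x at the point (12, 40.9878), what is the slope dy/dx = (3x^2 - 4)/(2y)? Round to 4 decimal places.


Using implicit differentiation of y^2 = x^3 - 4*x:
2y * dy/dx = 3x^2 - 4
dy/dx = (3x^2 - 4)/(2y)
Numerator: 3*12^2 - 4 = 428
Denominator: 2*40.9878 = 81.9756
dy/dx = 428/81.9756 = 5.2211

5.2211


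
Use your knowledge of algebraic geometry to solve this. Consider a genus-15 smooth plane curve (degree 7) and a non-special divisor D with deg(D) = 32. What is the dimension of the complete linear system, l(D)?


First, compute the genus of a smooth plane curve of degree 7:
g = (d-1)(d-2)/2 = (7-1)(7-2)/2 = 15
For a non-special divisor D (i.e., h^1(D) = 0), Riemann-Roch gives:
l(D) = deg(D) - g + 1
Since deg(D) = 32 >= 2g - 1 = 29, D is non-special.
l(D) = 32 - 15 + 1 = 18

18


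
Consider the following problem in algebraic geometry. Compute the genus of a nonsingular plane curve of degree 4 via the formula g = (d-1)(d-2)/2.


Using the genus formula for smooth plane curves:
g = (d-1)(d-2)/2
g = (4-1)(4-2)/2
g = 3*2/2
g = 6/2 = 3

3


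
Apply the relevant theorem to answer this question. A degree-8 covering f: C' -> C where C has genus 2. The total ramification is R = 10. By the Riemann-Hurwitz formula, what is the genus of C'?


Riemann-Hurwitz formula: 2g' - 2 = d(2g - 2) + R
Given: d = 8, g = 2, R = 10
2g' - 2 = 8*(2*2 - 2) + 10
2g' - 2 = 8*2 + 10
2g' - 2 = 16 + 10 = 26
2g' = 28
g' = 14

14


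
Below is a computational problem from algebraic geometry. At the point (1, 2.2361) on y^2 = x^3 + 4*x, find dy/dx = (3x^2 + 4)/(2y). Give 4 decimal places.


Using implicit differentiation of y^2 = x^3 + 4*x:
2y * dy/dx = 3x^2 + 4
dy/dx = (3x^2 + 4)/(2y)
Numerator: 3*1^2 + 4 = 7
Denominator: 2*2.2361 = 4.4722
dy/dx = 7/4.4722 = 1.5652

1.5652


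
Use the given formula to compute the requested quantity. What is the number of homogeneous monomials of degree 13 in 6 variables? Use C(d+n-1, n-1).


The number of degree-13 monomials in 6 variables is C(d+n-1, n-1).
= C(13+6-1, 6-1) = C(18, 5)
= 8568

8568


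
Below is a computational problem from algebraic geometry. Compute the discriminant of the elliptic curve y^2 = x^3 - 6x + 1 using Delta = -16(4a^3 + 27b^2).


Compute each component:
4a^3 = 4*(-6)^3 = 4*(-216) = -864
27b^2 = 27*1^2 = 27*1 = 27
4a^3 + 27b^2 = -864 + 27 = -837
Delta = -16*(-837) = 13392

13392


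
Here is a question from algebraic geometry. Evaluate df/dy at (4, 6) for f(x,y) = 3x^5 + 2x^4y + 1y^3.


df/dy = 2*x^4 + 3*1*y^2
At (4,6): 2*4^4 + 3*1*6^2
= 512 + 108
= 620

620


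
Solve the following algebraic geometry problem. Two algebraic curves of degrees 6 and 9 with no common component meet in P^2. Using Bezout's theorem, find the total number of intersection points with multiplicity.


Bezout's theorem states the intersection count equals the product of degrees.
Intersection count = 6 * 9 = 54

54


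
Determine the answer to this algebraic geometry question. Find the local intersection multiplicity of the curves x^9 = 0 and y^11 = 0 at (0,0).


The intersection multiplicity of V(x^a) and V(y^b) at the origin is:
I(O; V(x^9), V(y^11)) = dim_k(k[x,y]/(x^9, y^11))
A basis for k[x,y]/(x^9, y^11) is the set of monomials x^i * y^j
where 0 <= i < 9 and 0 <= j < 11.
The number of such monomials is 9 * 11 = 99

99


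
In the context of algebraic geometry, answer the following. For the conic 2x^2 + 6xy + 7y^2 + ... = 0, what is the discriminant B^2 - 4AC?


The discriminant of a conic Ax^2 + Bxy + Cy^2 + ... = 0 is B^2 - 4AC.
B^2 = 6^2 = 36
4AC = 4*2*7 = 56
Discriminant = 36 - 56 = -20

-20


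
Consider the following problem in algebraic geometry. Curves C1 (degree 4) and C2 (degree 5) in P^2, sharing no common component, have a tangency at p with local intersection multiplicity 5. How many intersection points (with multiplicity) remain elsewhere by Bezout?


By Bezout's theorem, the total intersection number is d1 * d2.
Total = 4 * 5 = 20
Intersection multiplicity at p = 5
Remaining intersections = 20 - 5 = 15

15


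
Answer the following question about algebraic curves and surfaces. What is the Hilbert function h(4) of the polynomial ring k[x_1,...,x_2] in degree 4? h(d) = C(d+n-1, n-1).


The Hilbert function for the polynomial ring in 2 variables is:
h(d) = C(d+n-1, n-1)
h(4) = C(4+2-1, 2-1) = C(5, 1)
= 5! / (1! * 4!)
= 5

5


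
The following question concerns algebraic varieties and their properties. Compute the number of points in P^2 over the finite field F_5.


P^2(F_5) has (q^(n+1) - 1)/(q - 1) points.
= 5^2 + 5^1 + 5^0
= 25 + 5 + 1
= 31

31


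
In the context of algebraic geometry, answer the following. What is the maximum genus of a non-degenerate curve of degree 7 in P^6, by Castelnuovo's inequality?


Castelnuovo's bound: write d - 1 = m(r-1) + epsilon with 0 <= epsilon < r-1.
d - 1 = 7 - 1 = 6
r - 1 = 6 - 1 = 5
6 = 1*5 + 1, so m = 1, epsilon = 1
pi(d, r) = m(m-1)(r-1)/2 + m*epsilon
= 1*0*5/2 + 1*1
= 0/2 + 1
= 0 + 1 = 1

1


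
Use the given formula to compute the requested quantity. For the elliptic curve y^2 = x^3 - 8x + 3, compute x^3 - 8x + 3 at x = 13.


Compute x^3 - 8x + 3 at x = 13:
x^3 = 13^3 = 2197
(-8)*x = (-8)*13 = -104
Sum: 2197 - 104 + 3 = 2096

2096


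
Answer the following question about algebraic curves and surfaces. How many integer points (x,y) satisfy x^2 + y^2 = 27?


Systematically check integer values of x where x^2 <= 27.
For each valid x, check if 27 - x^2 is a perfect square.
Total integer solutions found: 0

0


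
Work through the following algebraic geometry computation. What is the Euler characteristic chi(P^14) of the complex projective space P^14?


The complex projective space P^14 has one cell in each even real dimension 0, 2, ..., 28.
The cohomology groups are H^{2k}(P^14) = Z for k = 0,...,14, and 0 otherwise.
Euler characteristic = sum of Betti numbers = 1 per even-dimensional cohomology group.
chi(P^14) = 14 + 1 = 15

15


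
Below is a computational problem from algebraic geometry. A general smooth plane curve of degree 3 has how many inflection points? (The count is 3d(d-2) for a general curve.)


For a general smooth plane curve C of degree d, the inflection points are
the intersection of C with its Hessian curve, which has degree 3(d-2).
By Bezout, the total intersection number is d * 3(d-2) = 3 * 3 = 9.
For a general curve every flex is ordinary, so each contributes
multiplicity 1 to C·Hess(C), and the number of distinct inflection
points is 3d(d-2).
Inflection points = 3*3*(3-2) = 3*3*1 = 9

9


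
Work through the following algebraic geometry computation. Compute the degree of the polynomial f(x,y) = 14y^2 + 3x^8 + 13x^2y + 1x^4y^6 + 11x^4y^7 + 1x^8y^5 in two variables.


Examine each term for its total degree (sum of exponents).
  Term '14y^2' has total degree 0+2 = 2.
  Term '3x^8' has total degree 8+0 = 8.
  Term '13x^2y' has total degree 2+1 = 3.
  Term '1x^4y^6' has total degree 4+6 = 10.
  Term '11x^4y^7' has total degree 4+7 = 11.
  Term '1x^8y^5' has total degree 8+5 = 13.
The maximum total degree among all terms is 13.

13


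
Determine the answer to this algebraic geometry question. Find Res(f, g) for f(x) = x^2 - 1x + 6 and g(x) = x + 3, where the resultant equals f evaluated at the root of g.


For Res(f, x - c), we evaluate f at x = c.
f(-3) = (-3)^2 - 1*(-3) + 6
= 9 + 3 + 6
= 12 + 6 = 18
Res(f, g) = 18

18


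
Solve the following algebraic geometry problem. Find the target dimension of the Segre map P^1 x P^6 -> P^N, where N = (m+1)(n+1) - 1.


The Segre embedding maps P^m x P^n into P^N via
all products of coordinates from each factor.
N = (m+1)(n+1) - 1
N = (1+1)(6+1) - 1
N = 2*7 - 1
N = 14 - 1 = 13

13


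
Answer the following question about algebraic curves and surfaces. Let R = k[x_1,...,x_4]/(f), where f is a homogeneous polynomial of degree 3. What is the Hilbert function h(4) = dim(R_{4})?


For R = k[x_1,...,x_n]/(f) with f homogeneous of degree e:
The Hilbert series is (1 - t^e)/(1 - t)^n.
So h(d) = C(d+n-1, n-1) - C(d-e+n-1, n-1) for d >= e.
With n=4, e=3, d=4:
C(4+4-1, 4-1) = C(7, 3) = 35
C(4-3+4-1, 4-1) = C(4, 3) = 4
h(4) = 35 - 4 = 31

31


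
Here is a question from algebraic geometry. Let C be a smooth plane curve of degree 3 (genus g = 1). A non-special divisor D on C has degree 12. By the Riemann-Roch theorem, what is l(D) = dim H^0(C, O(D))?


First, compute the genus of a smooth plane curve of degree 3:
g = (d-1)(d-2)/2 = (3-1)(3-2)/2 = 1
For a non-special divisor D (i.e., h^1(D) = 0), Riemann-Roch gives:
l(D) = deg(D) - g + 1
Since deg(D) = 12 >= 2g - 1 = 1, D is non-special.
l(D) = 12 - 1 + 1 = 12

12


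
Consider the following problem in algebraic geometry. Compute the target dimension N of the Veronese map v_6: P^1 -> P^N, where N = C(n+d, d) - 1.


The Veronese embedding v_d: P^n -> P^N maps each point to all
degree-d monomials in n+1 homogeneous coordinates.
N = C(n+d, d) - 1
N = C(1+6, 6) - 1
N = C(7, 6) - 1
C(7, 6) = 7
N = 7 - 1 = 6

6


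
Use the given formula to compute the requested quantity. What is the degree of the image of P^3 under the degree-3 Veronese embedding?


The Veronese variety v_3(P^3) has degree d^r.
d^r = 3^3 = 27

27


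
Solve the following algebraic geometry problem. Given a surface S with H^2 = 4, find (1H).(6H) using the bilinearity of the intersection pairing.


Using bilinearity of the intersection pairing on a surface S:
(aH).(bH) = ab * (H.H)
We have H^2 = 4.
D.E = (1H).(6H) = 1*6*4
= 6*4
= 24

24


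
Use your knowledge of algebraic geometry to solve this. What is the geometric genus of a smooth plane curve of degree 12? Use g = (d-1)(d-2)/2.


Using the genus formula for smooth plane curves:
g = (d-1)(d-2)/2
g = (12-1)(12-2)/2
g = 11*10/2
g = 110/2 = 55

55


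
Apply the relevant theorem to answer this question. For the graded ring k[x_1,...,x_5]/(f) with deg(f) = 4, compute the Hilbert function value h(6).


For R = k[x_1,...,x_n]/(f) with f homogeneous of degree e:
The Hilbert series is (1 - t^e)/(1 - t)^n.
So h(d) = C(d+n-1, n-1) - C(d-e+n-1, n-1) for d >= e.
With n=5, e=4, d=6:
C(6+5-1, 5-1) = C(10, 4) = 210
C(6-4+5-1, 5-1) = C(6, 4) = 15
h(6) = 210 - 15 = 195

195


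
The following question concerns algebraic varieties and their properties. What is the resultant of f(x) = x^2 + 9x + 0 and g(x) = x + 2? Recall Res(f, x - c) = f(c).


For Res(f, x - c), we evaluate f at x = c.
f(-2) = (-2)^2 + 9*(-2) + 0
= 4 - 18 + 0
= -14 + 0 = -14
Res(f, g) = -14

-14


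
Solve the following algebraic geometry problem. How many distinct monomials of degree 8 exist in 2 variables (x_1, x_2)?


The number of degree-8 monomials in 2 variables is C(d+n-1, n-1).
= C(8+2-1, 2-1) = C(9, 1)
= 9

9


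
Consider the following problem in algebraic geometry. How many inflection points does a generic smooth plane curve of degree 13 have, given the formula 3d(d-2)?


For a general smooth plane curve C of degree d, the inflection points are
the intersection of C with its Hessian curve, which has degree 3(d-2).
By Bezout, the total intersection number is d * 3(d-2) = 13 * 33 = 429.
For a general curve every flex is ordinary, so each contributes
multiplicity 1 to C·Hess(C), and the number of distinct inflection
points is 3d(d-2).
Inflection points = 3*13*(13-2) = 3*13*11 = 429

429


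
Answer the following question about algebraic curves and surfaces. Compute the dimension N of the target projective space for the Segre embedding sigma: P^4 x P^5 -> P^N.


The Segre embedding maps P^m x P^n into P^N via
all products of coordinates from each factor.
N = (m+1)(n+1) - 1
N = (4+1)(5+1) - 1
N = 5*6 - 1
N = 30 - 1 = 29

29


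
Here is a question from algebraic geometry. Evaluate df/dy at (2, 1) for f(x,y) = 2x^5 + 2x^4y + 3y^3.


df/dy = 2*x^4 + 3*3*y^2
At (2,1): 2*2^4 + 3*3*1^2
= 32 + 9
= 41

41


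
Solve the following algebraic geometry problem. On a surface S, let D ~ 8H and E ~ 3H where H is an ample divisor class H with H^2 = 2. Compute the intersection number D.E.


Using bilinearity of the intersection pairing on a surface S:
(aH).(bH) = ab * (H.H)
We have H^2 = 2.
D.E = (8H).(3H) = 8*3*2
= 24*2
= 48

48


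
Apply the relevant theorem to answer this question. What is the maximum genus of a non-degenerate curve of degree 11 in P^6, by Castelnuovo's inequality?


Castelnuovo's bound: write d - 1 = m(r-1) + epsilon with 0 <= epsilon < r-1.
d - 1 = 11 - 1 = 10
r - 1 = 6 - 1 = 5
10 = 2*5 + 0, so m = 2, epsilon = 0
pi(d, r) = m(m-1)(r-1)/2 + m*epsilon
= 2*1*5/2 + 2*0
= 10/2 + 0
= 5 + 0 = 5

5


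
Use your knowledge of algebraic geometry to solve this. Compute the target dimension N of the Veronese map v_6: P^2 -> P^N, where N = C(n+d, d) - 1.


The Veronese embedding v_d: P^n -> P^N maps each point to all
degree-d monomials in n+1 homogeneous coordinates.
N = C(n+d, d) - 1
N = C(2+6, 6) - 1
N = C(8, 6) - 1
C(8, 6) = 28
N = 28 - 1 = 27

27


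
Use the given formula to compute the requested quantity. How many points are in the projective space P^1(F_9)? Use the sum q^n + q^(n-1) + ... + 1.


P^1(F_9) has (q^(n+1) - 1)/(q - 1) points.
= 9^1 + 9^0
= 9 + 1
= 10

10


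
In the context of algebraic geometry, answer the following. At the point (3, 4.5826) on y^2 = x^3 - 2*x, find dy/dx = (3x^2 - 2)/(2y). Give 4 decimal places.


Using implicit differentiation of y^2 = x^3 - 2*x:
2y * dy/dx = 3x^2 - 2
dy/dx = (3x^2 - 2)/(2y)
Numerator: 3*3^2 - 2 = 25
Denominator: 2*4.5826 = 9.1652
dy/dx = 25/9.1652 = 2.7277

2.7277


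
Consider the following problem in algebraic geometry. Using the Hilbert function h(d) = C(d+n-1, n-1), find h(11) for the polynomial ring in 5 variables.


The Hilbert function for the polynomial ring in 5 variables is:
h(d) = C(d+n-1, n-1)
h(11) = C(11+5-1, 5-1) = C(15, 4)
= 15! / (4! * 11!)
= 1365

1365


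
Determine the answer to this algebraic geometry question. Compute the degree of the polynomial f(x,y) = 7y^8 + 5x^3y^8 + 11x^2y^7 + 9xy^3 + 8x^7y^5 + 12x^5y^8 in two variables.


Examine each term for its total degree (sum of exponents).
  Term '7y^8' has total degree 0+8 = 8.
  Term '5x^3y^8' has total degree 3+8 = 11.
  Term '11x^2y^7' has total degree 2+7 = 9.
  Term '9xy^3' has total degree 1+3 = 4.
  Term '8x^7y^5' has total degree 7+5 = 12.
  Term '12x^5y^8' has total degree 5+8 = 13.
The maximum total degree among all terms is 13.

13


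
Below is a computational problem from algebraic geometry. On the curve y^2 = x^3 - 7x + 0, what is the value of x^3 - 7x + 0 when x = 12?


Compute x^3 - 7x + 0 at x = 12:
x^3 = 12^3 = 1728
(-7)*x = (-7)*12 = -84
Sum: 1728 - 84 + 0 = 1644

1644
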